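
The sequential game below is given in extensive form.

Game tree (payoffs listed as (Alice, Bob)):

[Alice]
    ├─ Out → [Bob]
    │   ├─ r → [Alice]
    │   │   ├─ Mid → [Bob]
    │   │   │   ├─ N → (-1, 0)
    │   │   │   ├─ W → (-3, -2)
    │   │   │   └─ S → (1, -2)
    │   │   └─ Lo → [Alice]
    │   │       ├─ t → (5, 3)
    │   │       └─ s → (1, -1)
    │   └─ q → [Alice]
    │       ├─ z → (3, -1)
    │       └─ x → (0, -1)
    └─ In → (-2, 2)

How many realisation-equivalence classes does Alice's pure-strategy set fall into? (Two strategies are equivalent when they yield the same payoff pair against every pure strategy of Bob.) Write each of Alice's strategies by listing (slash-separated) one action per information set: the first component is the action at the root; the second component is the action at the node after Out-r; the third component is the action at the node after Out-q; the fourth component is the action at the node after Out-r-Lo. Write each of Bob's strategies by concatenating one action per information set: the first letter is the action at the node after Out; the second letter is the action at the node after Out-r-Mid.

Alice has 16 pure strategies: Out/Mid/z/t, Out/Mid/z/s, Out/Mid/x/t, Out/Mid/x/s, Out/Lo/z/t, Out/Lo/z/s, Out/Lo/x/t, Out/Lo/x/s, In/Mid/z/t, In/Mid/z/s, In/Mid/x/t, In/Mid/x/s, In/Lo/z/t, In/Lo/z/s, In/Lo/x/t, In/Lo/x/s. Columns: rN, rW, rS, qN, qW, qS.
{Out/Mid/z/t, Out/Mid/z/s} → row (-1,0) (-3,-2) (1,-2) (3,-1) (3,-1) (3,-1)
{Out/Mid/x/t, Out/Mid/x/s} → row (-1,0) (-3,-2) (1,-2) (0,-1) (0,-1) (0,-1)
{Out/Lo/z/t} → row (5,3) (5,3) (5,3) (3,-1) (3,-1) (3,-1)
{Out/Lo/z/s} → row (1,-1) (1,-1) (1,-1) (3,-1) (3,-1) (3,-1)
{Out/Lo/x/t} → row (5,3) (5,3) (5,3) (0,-1) (0,-1) (0,-1)
{Out/Lo/x/s} → row (1,-1) (1,-1) (1,-1) (0,-1) (0,-1) (0,-1)
{In/Mid/z/t, In/Mid/z/s, In/Mid/x/t, In/Mid/x/s, In/Lo/z/t, In/Lo/z/s, In/Lo/x/t, In/Lo/x/s} → row (-2,2) (-2,2) (-2,2) (-2,2) (-2,2) (-2,2)
That's 7 distinct rows out of 16 strategies.

7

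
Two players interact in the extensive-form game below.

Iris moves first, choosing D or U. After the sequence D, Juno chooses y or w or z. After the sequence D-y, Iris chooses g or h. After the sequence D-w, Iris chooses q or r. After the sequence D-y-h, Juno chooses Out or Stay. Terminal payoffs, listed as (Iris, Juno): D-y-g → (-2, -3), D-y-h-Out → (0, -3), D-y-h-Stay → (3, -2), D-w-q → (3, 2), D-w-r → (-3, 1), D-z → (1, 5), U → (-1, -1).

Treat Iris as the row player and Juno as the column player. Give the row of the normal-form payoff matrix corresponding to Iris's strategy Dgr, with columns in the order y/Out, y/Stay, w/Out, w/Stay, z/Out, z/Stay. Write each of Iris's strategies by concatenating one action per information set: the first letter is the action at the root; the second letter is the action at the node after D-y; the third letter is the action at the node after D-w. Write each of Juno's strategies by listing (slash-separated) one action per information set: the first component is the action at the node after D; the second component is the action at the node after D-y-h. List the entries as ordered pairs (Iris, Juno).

(-2,-3) (-2,-3) (-3,1) (-3,1) (1,5) (1,5)

vs y/Out: Iris plays D → Juno plays y at [D] → Iris plays g at [D-y] → (-2, -3)
vs y/Stay: Iris plays D → Juno plays y at [D] → Iris plays g at [D-y] → (-2, -3)
vs w/Out: Iris plays D → Juno plays w at [D] → Iris plays r at [D-w] → (-3, 1)
vs w/Stay: Iris plays D → Juno plays w at [D] → Iris plays r at [D-w] → (-3, 1)
vs z/Out: Iris plays D → Juno plays z at [D] → (1, 5)
vs z/Stay: Iris plays D → Juno plays z at [D] → (1, 5)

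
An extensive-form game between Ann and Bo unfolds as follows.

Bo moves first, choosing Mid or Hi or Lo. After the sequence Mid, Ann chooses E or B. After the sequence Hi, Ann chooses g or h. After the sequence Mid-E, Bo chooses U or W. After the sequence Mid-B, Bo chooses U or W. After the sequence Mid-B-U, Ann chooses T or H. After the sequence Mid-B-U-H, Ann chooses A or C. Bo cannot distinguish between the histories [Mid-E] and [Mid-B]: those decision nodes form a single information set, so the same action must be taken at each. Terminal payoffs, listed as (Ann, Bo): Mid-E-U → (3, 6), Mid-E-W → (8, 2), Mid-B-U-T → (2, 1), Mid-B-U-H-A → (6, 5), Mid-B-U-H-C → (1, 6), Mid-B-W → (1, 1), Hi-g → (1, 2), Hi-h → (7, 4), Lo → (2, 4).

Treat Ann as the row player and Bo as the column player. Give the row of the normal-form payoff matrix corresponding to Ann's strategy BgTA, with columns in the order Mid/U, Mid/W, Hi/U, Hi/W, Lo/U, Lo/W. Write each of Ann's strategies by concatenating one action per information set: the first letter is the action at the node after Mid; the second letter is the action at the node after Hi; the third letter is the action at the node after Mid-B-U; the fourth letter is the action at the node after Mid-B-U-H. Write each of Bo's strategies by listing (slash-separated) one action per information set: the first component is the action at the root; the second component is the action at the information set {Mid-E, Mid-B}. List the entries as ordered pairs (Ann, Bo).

vs Mid/U: Bo plays Mid → Ann plays B at [Mid] → Bo plays U at [Mid-B] → Ann plays T at [Mid-B-U] → (2, 1)
vs Mid/W: Bo plays Mid → Ann plays B at [Mid] → Bo plays W at [Mid-B] → (1, 1)
vs Hi/U: Bo plays Hi → Ann plays g at [Hi] → (1, 2)
vs Hi/W: Bo plays Hi → Ann plays g at [Hi] → (1, 2)
vs Lo/U: Bo plays Lo → (2, 4)
vs Lo/W: Bo plays Lo → (2, 4)

(2,1) (1,1) (1,2) (1,2) (2,4) (2,4)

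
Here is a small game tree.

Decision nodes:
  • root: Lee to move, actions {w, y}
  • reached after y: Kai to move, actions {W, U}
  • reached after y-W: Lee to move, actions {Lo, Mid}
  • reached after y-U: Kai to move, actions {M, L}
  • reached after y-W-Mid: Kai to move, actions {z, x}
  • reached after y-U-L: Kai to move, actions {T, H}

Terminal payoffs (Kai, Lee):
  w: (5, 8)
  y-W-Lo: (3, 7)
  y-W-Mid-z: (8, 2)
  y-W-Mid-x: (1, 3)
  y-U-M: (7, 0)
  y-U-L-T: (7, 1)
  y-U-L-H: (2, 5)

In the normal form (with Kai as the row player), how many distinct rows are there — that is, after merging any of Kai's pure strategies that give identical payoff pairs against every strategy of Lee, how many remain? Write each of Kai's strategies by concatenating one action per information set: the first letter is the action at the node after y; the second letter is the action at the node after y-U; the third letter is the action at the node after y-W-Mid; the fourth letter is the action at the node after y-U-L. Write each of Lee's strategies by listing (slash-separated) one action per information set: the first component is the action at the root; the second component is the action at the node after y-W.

5

Kai has 16 pure strategies: WMzT, WMzH, WMxT, WMxH, WLzT, WLzH, WLxT, WLxH, UMzT, UMzH, UMxT, UMxH, ULzT, ULzH, ULxT, ULxH. Columns: w/Lo, w/Mid, y/Lo, y/Mid.
{WMzT, WMzH, WLzT, WLzH} → row (5,8) (5,8) (3,7) (8,2)
{WMxT, WMxH, WLxT, WLxH} → row (5,8) (5,8) (3,7) (1,3)
{UMzT, UMzH, UMxT, UMxH} → row (5,8) (5,8) (7,0) (7,0)
{ULzT, ULxT} → row (5,8) (5,8) (7,1) (7,1)
{ULzH, ULxH} → row (5,8) (5,8) (2,5) (2,5)
That's 5 distinct rows out of 16 strategies.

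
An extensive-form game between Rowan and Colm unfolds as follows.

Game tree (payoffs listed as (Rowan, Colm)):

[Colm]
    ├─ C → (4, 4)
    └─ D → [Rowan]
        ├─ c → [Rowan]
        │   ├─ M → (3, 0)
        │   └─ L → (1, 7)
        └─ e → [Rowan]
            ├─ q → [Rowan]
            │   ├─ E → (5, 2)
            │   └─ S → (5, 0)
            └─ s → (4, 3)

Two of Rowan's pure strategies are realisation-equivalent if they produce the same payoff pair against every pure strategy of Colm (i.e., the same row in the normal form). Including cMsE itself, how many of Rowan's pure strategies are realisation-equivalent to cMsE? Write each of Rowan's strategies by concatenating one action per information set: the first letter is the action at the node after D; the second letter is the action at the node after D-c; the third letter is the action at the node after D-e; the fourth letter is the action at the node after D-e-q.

4

Row for cMsE (columns C, D): (4,4) (3,0).
Under cMsE, Rowan's choice at the node after D-e and at the node after D-e-q can never be reached regardless of what Colm does, so varying those choices leaves every outcome unchanged.
Holding the reachable choices fixed and varying the unreachable ones freely already gives 2 × 2 = 4 equivalent strategies.
No other strategy reproduces this row, so those 4 are the full class: cMqE, cMqS, cMsE, cMsS.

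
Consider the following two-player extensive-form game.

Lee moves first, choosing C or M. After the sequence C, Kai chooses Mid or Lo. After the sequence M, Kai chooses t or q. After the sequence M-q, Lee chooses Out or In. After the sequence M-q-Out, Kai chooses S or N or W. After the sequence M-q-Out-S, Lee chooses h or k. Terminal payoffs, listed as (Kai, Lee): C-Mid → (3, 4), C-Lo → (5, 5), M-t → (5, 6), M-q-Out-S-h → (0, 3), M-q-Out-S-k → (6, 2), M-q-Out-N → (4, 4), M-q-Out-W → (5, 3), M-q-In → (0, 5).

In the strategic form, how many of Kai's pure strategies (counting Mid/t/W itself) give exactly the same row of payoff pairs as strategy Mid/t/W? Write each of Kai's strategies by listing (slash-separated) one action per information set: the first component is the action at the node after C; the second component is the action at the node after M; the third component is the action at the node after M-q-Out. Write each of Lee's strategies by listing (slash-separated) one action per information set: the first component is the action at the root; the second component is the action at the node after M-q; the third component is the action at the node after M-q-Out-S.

Row for Mid/t/W (columns C/Out/h, C/Out/k, C/In/h, C/In/k, M/Out/h, M/Out/k, M/In/h, M/In/k): (3,4) (3,4) (3,4) (3,4) (5,6) (5,6) (5,6) (5,6).
Under Mid/t/W, Kai's choice at the node after M-q-Out can never be reached regardless of what Lee does, so varying those choices leaves every outcome unchanged.
Holding the reachable choices fixed and varying the unreachable one freely already gives 3 equivalent strategies.
No other strategy reproduces this row, so those 3 are the full class: Mid/t/S, Mid/t/N, Mid/t/W.

3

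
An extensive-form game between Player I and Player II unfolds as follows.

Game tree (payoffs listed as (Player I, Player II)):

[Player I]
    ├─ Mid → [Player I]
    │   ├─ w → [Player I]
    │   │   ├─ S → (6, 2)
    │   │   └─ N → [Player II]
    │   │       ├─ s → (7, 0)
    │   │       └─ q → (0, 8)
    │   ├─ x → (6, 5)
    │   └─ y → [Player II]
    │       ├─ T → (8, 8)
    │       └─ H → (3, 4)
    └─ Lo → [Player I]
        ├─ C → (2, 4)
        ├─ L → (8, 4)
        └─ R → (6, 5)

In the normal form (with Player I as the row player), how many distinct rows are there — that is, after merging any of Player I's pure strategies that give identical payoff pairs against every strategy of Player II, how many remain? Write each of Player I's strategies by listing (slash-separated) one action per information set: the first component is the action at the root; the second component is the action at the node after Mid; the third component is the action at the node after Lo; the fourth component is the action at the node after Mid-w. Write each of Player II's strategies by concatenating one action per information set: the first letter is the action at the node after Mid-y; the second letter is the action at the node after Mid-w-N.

Player I has 36 pure strategies: Mid/w/C/S, Mid/w/C/N, Mid/w/L/S, Mid/w/L/N, Mid/w/R/S, Mid/w/R/N, Mid/x/C/S, Mid/x/C/N, Mid/x/L/S, Mid/x/L/N, Mid/x/R/S, Mid/x/R/N, Mid/y/C/S, Mid/y/C/N, Mid/y/L/S, Mid/y/L/N, Mid/y/R/S, Mid/y/R/N, Lo/w/C/S, Lo/w/C/N, Lo/w/L/S, Lo/w/L/N, Lo/w/R/S, Lo/w/R/N, Lo/x/C/S, Lo/x/C/N, Lo/x/L/S, Lo/x/L/N, Lo/x/R/S, Lo/x/R/N, Lo/y/C/S, Lo/y/C/N, Lo/y/L/S, Lo/y/L/N, Lo/y/R/S, Lo/y/R/N. Columns: Ts, Tq, Hs, Hq.
{Mid/w/C/S, Mid/w/L/S, Mid/w/R/S} → row (6,2) (6,2) (6,2) (6,2)
{Mid/w/C/N, Mid/w/L/N, Mid/w/R/N} → row (7,0) (0,8) (7,0) (0,8)
{Mid/x/C/S, Mid/x/C/N, Mid/x/L/S, Mid/x/L/N, Mid/x/R/S, Mid/x/R/N, Lo/w/R/S, Lo/w/R/N, Lo/x/R/S, Lo/x/R/N, Lo/y/R/S, Lo/y/R/N} → row (6,5) (6,5) (6,5) (6,5)
{Mid/y/C/S, Mid/y/C/N, Mid/y/L/S, Mid/y/L/N, Mid/y/R/S, Mid/y/R/N} → row (8,8) (8,8) (3,4) (3,4)
{Lo/w/C/S, Lo/w/C/N, Lo/x/C/S, Lo/x/C/N, Lo/y/C/S, Lo/y/C/N} → row (2,4) (2,4) (2,4) (2,4)
{Lo/w/L/S, Lo/w/L/N, Lo/x/L/S, Lo/x/L/N, Lo/y/L/S, Lo/y/L/N} → row (8,4) (8,4) (8,4) (8,4)
That's 6 distinct rows out of 36 strategies.

6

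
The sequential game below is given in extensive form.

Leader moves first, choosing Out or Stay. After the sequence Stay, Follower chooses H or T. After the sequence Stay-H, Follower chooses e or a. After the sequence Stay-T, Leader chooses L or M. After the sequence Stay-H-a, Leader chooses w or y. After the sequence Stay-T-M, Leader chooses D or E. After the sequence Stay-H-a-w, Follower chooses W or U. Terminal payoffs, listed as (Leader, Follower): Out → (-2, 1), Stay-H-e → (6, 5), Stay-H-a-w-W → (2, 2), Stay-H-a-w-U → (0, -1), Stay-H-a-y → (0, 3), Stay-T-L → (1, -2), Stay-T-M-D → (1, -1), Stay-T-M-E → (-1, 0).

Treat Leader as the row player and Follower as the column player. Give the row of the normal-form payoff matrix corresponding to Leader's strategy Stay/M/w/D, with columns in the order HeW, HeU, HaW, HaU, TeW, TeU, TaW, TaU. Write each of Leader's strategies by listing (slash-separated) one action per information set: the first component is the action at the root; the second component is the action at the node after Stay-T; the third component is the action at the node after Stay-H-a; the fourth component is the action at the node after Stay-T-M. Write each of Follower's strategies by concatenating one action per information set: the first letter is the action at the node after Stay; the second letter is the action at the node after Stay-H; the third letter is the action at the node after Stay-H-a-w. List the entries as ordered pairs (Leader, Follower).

vs HeW: Leader plays Stay → Follower plays H at [Stay] → Follower plays e at [Stay-H] → (6, 5)
vs HeU: Leader plays Stay → Follower plays H at [Stay] → Follower plays e at [Stay-H] → (6, 5)
vs HaW: Leader plays Stay → Follower plays H at [Stay] → Follower plays a at [Stay-H] → Leader plays w at [Stay-H-a] → Follower plays W at [Stay-H-a-w] → (2, 2)
vs HaU: Leader plays Stay → Follower plays H at [Stay] → Follower plays a at [Stay-H] → Leader plays w at [Stay-H-a] → Follower plays U at [Stay-H-a-w] → (0, -1)
vs TeW: Leader plays Stay → Follower plays T at [Stay] → Leader plays M at [Stay-T] → Leader plays D at [Stay-T-M] → (1, -1)
vs TeU: Leader plays Stay → Follower plays T at [Stay] → Leader plays M at [Stay-T] → Leader plays D at [Stay-T-M] → (1, -1)
vs TaW: Leader plays Stay → Follower plays T at [Stay] → Leader plays M at [Stay-T] → Leader plays D at [Stay-T-M] → (1, -1)
vs TaU: Leader plays Stay → Follower plays T at [Stay] → Leader plays M at [Stay-T] → Leader plays D at [Stay-T-M] → (1, -1)

(6,5) (6,5) (2,2) (0,-1) (1,-1) (1,-1) (1,-1) (1,-1)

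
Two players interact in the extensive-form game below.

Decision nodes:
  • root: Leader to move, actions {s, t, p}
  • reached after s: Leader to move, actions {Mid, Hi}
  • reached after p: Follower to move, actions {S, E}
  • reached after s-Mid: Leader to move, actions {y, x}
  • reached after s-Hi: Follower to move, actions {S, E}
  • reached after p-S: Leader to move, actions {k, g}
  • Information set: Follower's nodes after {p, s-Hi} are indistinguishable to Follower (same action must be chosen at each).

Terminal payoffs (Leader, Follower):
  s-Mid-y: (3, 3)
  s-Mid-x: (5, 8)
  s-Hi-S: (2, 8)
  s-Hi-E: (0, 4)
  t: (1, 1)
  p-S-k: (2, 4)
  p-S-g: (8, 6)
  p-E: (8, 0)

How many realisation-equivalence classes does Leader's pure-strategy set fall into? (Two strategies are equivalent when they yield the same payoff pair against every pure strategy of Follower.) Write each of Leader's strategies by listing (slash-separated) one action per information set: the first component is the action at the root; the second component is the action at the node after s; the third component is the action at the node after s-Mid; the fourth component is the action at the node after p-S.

Leader has 24 pure strategies: s/Mid/y/k, s/Mid/y/g, s/Mid/x/k, s/Mid/x/g, s/Hi/y/k, s/Hi/y/g, s/Hi/x/k, s/Hi/x/g, t/Mid/y/k, t/Mid/y/g, t/Mid/x/k, t/Mid/x/g, t/Hi/y/k, t/Hi/y/g, t/Hi/x/k, t/Hi/x/g, p/Mid/y/k, p/Mid/y/g, p/Mid/x/k, p/Mid/x/g, p/Hi/y/k, p/Hi/y/g, p/Hi/x/k, p/Hi/x/g. Columns: S, E.
{s/Mid/y/k, s/Mid/y/g} → row (3,3) (3,3)
{s/Mid/x/k, s/Mid/x/g} → row (5,8) (5,8)
{s/Hi/y/k, s/Hi/y/g, s/Hi/x/k, s/Hi/x/g} → row (2,8) (0,4)
{t/Mid/y/k, t/Mid/y/g, t/Mid/x/k, t/Mid/x/g, t/Hi/y/k, t/Hi/y/g, t/Hi/x/k, t/Hi/x/g} → row (1,1) (1,1)
{p/Mid/y/k, p/Mid/x/k, p/Hi/y/k, p/Hi/x/k} → row (2,4) (8,0)
{p/Mid/y/g, p/Mid/x/g, p/Hi/y/g, p/Hi/x/g} → row (8,6) (8,0)
That's 6 distinct rows out of 24 strategies.

6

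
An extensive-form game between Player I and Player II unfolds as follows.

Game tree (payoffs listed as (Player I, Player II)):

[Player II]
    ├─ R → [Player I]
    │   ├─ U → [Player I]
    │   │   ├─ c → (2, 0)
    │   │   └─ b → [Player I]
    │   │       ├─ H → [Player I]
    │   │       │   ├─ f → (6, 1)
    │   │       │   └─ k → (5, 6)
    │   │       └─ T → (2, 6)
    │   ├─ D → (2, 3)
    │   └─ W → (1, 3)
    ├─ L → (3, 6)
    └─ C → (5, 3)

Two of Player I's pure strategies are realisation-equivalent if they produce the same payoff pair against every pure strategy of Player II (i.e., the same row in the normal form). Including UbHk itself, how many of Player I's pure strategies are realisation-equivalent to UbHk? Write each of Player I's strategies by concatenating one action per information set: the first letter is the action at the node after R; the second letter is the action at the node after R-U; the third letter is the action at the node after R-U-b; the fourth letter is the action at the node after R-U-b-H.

Row for UbHk (columns R, L, C): (5,6) (3,6) (5,3).
Every one of Player I's information sets is on the play path for some reply by Player II when Player I follows UbHk.
Changing the action at any of them therefore changes at least one column, so only UbHk itself gives this row.

1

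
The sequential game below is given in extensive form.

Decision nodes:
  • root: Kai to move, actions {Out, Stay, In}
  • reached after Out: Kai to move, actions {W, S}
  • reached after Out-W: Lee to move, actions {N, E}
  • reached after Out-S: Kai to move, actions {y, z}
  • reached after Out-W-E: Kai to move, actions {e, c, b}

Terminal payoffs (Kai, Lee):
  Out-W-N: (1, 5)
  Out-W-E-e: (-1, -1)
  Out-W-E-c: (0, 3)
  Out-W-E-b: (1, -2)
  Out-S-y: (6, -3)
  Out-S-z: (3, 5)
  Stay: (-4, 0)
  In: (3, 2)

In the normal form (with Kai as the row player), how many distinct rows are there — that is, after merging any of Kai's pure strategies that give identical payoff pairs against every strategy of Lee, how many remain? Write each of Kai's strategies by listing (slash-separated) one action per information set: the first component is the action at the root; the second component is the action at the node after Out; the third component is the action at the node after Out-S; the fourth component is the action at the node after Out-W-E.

7

Kai has 36 pure strategies: Out/W/y/e, Out/W/y/c, Out/W/y/b, Out/W/z/e, Out/W/z/c, Out/W/z/b, Out/S/y/e, Out/S/y/c, Out/S/y/b, Out/S/z/e, Out/S/z/c, Out/S/z/b, Stay/W/y/e, Stay/W/y/c, Stay/W/y/b, Stay/W/z/e, Stay/W/z/c, Stay/W/z/b, Stay/S/y/e, Stay/S/y/c, Stay/S/y/b, Stay/S/z/e, Stay/S/z/c, Stay/S/z/b, In/W/y/e, In/W/y/c, In/W/y/b, In/W/z/e, In/W/z/c, In/W/z/b, In/S/y/e, In/S/y/c, In/S/y/b, In/S/z/e, In/S/z/c, In/S/z/b. Columns: N, E.
{Out/W/y/e, Out/W/z/e} → row (1,5) (-1,-1)
{Out/W/y/c, Out/W/z/c} → row (1,5) (0,3)
{Out/W/y/b, Out/W/z/b} → row (1,5) (1,-2)
{Out/S/y/e, Out/S/y/c, Out/S/y/b} → row (6,-3) (6,-3)
{Out/S/z/e, Out/S/z/c, Out/S/z/b} → row (3,5) (3,5)
{Stay/W/y/e, Stay/W/y/c, Stay/W/y/b, Stay/W/z/e, Stay/W/z/c, Stay/W/z/b, Stay/S/y/e, Stay/S/y/c, Stay/S/y/b, Stay/S/z/e, Stay/S/z/c, Stay/S/z/b} → row (-4,0) (-4,0)
{In/W/y/e, In/W/y/c, In/W/y/b, In/W/z/e, In/W/z/c, In/W/z/b, In/S/y/e, In/S/y/c, In/S/y/b, In/S/z/e, In/S/z/c, In/S/z/b} → row (3,2) (3,2)
That's 7 distinct rows out of 36 strategies.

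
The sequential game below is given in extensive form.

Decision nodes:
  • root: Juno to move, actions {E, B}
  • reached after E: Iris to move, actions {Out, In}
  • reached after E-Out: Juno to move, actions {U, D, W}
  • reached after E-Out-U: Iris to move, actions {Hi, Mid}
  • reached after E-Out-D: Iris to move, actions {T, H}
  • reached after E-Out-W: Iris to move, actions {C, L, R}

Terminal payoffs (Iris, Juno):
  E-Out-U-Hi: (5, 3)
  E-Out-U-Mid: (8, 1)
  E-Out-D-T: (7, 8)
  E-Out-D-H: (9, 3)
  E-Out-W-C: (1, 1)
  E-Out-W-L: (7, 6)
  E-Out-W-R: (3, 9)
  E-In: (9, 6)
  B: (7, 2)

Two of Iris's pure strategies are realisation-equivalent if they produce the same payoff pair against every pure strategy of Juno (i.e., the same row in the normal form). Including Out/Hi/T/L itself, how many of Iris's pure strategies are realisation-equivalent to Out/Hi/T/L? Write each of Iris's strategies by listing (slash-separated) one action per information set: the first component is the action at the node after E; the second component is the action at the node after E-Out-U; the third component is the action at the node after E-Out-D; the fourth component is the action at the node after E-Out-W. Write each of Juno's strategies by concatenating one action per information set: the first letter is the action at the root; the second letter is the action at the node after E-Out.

1

Row for Out/Hi/T/L (columns EU, ED, EW, BU, BD, BW): (5,3) (7,8) (7,6) (7,2) (7,2) (7,2).
Every one of Iris's information sets is on the play path for some reply by Juno when Iris follows Out/Hi/T/L.
Changing the action at any of them therefore changes at least one column, so only Out/Hi/T/L itself gives this row.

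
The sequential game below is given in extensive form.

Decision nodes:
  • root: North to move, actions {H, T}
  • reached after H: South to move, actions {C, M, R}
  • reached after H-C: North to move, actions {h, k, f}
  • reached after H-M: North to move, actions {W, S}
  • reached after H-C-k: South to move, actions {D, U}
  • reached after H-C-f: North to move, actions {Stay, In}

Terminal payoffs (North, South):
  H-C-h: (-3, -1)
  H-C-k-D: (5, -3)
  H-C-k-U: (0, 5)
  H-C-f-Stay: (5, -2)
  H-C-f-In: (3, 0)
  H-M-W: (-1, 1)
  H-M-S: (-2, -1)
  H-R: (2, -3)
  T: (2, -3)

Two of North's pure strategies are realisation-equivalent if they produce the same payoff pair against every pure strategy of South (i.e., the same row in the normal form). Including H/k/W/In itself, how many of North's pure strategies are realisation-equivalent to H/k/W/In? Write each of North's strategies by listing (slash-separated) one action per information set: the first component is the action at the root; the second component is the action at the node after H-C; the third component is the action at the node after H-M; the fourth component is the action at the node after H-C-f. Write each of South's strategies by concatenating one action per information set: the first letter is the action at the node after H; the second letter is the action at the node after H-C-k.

2

Row for H/k/W/In (columns CD, CU, MD, MU, RD, RU): (5,-3) (0,5) (-1,1) (-1,1) (2,-3) (2,-3).
Under H/k/W/In, North's choice at the node after H-C-f can never be reached regardless of what South does, so varying those choices leaves every outcome unchanged.
Holding the reachable choices fixed and varying the unreachable one freely already gives 2 equivalent strategies.
No other strategy reproduces this row, so those 2 are the full class: H/k/W/Stay, H/k/W/In.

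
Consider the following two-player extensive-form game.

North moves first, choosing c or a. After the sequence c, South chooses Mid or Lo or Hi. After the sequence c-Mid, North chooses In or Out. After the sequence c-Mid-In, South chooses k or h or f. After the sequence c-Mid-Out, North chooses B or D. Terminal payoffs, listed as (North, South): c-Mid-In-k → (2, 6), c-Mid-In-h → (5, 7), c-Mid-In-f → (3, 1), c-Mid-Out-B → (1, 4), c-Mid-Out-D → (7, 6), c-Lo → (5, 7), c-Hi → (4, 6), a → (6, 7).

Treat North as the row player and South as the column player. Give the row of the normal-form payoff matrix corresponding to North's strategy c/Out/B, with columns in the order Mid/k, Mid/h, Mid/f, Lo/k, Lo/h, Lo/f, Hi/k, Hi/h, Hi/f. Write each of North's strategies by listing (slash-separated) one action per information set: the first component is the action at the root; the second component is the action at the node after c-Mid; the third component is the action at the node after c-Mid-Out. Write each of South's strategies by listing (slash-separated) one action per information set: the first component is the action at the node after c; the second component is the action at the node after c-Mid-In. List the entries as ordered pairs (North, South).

(1,4) (1,4) (1,4) (5,7) (5,7) (5,7) (4,6) (4,6) (4,6)

vs Mid/k: North plays c → South plays Mid at [c] → North plays Out at [c-Mid] → North plays B at [c-Mid-Out] → (1, 4)
vs Mid/h: North plays c → South plays Mid at [c] → North plays Out at [c-Mid] → North plays B at [c-Mid-Out] → (1, 4)
vs Mid/f: North plays c → South plays Mid at [c] → North plays Out at [c-Mid] → North plays B at [c-Mid-Out] → (1, 4)
vs Lo/k: North plays c → South plays Lo at [c] → (5, 7)
vs Lo/h: North plays c → South plays Lo at [c] → (5, 7)
vs Lo/f: North plays c → South plays Lo at [c] → (5, 7)
vs Hi/k: North plays c → South plays Hi at [c] → (4, 6)
vs Hi/h: North plays c → South plays Hi at [c] → (4, 6)
vs Hi/f: North plays c → South plays Hi at [c] → (4, 6)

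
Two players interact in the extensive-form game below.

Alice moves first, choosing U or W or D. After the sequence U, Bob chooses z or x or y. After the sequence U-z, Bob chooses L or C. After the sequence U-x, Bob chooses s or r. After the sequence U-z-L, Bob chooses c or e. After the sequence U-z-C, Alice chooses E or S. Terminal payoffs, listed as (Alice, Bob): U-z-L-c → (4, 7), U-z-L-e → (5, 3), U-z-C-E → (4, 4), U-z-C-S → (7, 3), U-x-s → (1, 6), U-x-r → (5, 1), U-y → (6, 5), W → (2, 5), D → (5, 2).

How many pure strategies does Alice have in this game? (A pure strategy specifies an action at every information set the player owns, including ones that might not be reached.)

6

Alice owns the root with actions {U, W, D} — three choices.
Alice owns the node after U-z-C with actions {E, S} — two choices.
A pure strategy fixes one action at each information set independently, so the count is the product 3 × 2 = 6.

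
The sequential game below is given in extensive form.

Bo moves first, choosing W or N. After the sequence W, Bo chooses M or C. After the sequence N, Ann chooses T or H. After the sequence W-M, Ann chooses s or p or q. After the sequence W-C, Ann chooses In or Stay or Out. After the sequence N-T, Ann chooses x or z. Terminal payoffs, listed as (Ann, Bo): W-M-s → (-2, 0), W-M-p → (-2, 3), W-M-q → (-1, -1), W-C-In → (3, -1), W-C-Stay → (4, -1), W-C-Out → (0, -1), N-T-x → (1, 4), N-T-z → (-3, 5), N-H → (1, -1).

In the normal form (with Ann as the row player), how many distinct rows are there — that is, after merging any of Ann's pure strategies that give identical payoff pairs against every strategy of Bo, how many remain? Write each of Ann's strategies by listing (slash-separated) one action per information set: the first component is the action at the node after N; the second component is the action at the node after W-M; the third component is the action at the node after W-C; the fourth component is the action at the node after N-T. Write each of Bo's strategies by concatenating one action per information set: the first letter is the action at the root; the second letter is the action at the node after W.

27

Ann has 36 pure strategies: T/s/In/x, T/s/In/z, T/s/Stay/x, T/s/Stay/z, T/s/Out/x, T/s/Out/z, T/p/In/x, T/p/In/z, T/p/Stay/x, T/p/Stay/z, T/p/Out/x, T/p/Out/z, T/q/In/x, T/q/In/z, T/q/Stay/x, T/q/Stay/z, T/q/Out/x, T/q/Out/z, H/s/In/x, H/s/In/z, H/s/Stay/x, H/s/Stay/z, H/s/Out/x, H/s/Out/z, H/p/In/x, H/p/In/z, H/p/Stay/x, H/p/Stay/z, H/p/Out/x, H/p/Out/z, H/q/In/x, H/q/In/z, H/q/Stay/x, H/q/Stay/z, H/q/Out/x, H/q/Out/z. Columns: WM, WC, NM, NC.
{T/s/In/x} → row (-2,0) (3,-1) (1,4) (1,4)
{T/s/In/z} → row (-2,0) (3,-1) (-3,5) (-3,5)
{T/s/Stay/x} → row (-2,0) (4,-1) (1,4) (1,4)
{T/s/Stay/z} → row (-2,0) (4,-1) (-3,5) (-3,5)
{T/s/Out/x} → row (-2,0) (0,-1) (1,4) (1,4)
{T/s/Out/z} → row (-2,0) (0,-1) (-3,5) (-3,5)
{T/p/In/x} → row (-2,3) (3,-1) (1,4) (1,4)
{T/p/In/z} → row (-2,3) (3,-1) (-3,5) (-3,5)
{T/p/Stay/x} → row (-2,3) (4,-1) (1,4) (1,4)
{T/p/Stay/z} → row (-2,3) (4,-1) (-3,5) (-3,5)
{T/p/Out/x} → row (-2,3) (0,-1) (1,4) (1,4)
{T/p/Out/z} → row (-2,3) (0,-1) (-3,5) (-3,5)
{T/q/In/x} → row (-1,-1) (3,-1) (1,4) (1,4)
{T/q/In/z} → row (-1,-1) (3,-1) (-3,5) (-3,5)
{T/q/Stay/x} → row (-1,-1) (4,-1) (1,4) (1,4)
{T/q/Stay/z} → row (-1,-1) (4,-1) (-3,5) (-3,5)
{T/q/Out/x} → row (-1,-1) (0,-1) (1,4) (1,4)
{T/q/Out/z} → row (-1,-1) (0,-1) (-3,5) (-3,5)
{H/s/In/x, H/s/In/z} → row (-2,0) (3,-1) (1,-1) (1,-1)
{H/s/Stay/x, H/s/Stay/z} → row (-2,0) (4,-1) (1,-1) (1,-1)
{H/s/Out/x, H/s/Out/z} → row (-2,0) (0,-1) (1,-1) (1,-1)
{H/p/In/x, H/p/In/z} → row (-2,3) (3,-1) (1,-1) (1,-1)
{H/p/Stay/x, H/p/Stay/z} → row (-2,3) (4,-1) (1,-1) (1,-1)
{H/p/Out/x, H/p/Out/z} → row (-2,3) (0,-1) (1,-1) (1,-1)
{H/q/In/x, H/q/In/z} → row (-1,-1) (3,-1) (1,-1) (1,-1)
{H/q/Stay/x, H/q/Stay/z} → row (-1,-1) (4,-1) (1,-1) (1,-1)
{H/q/Out/x, H/q/Out/z} → row (-1,-1) (0,-1) (1,-1) (1,-1)
That's 27 distinct rows out of 36 strategies.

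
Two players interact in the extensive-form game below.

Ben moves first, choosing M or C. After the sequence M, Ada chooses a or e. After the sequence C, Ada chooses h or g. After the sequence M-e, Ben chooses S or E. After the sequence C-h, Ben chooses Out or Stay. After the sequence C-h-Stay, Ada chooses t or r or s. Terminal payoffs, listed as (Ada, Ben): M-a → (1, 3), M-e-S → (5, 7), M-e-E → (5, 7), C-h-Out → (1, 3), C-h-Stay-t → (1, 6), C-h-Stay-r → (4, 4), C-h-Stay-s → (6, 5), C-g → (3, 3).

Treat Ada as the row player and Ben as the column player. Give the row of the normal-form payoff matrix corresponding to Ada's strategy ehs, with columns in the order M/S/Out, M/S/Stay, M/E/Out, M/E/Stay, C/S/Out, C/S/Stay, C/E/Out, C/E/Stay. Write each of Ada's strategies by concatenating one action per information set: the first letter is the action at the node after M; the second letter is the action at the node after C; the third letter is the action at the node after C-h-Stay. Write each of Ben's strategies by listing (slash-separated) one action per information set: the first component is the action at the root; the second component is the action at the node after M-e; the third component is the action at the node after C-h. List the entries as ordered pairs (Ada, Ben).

(5,7) (5,7) (5,7) (5,7) (1,3) (6,5) (1,3) (6,5)

vs M/S/Out: Ben plays M → Ada plays e at [M] → Ben plays S at [M-e] → (5, 7)
vs M/S/Stay: Ben plays M → Ada plays e at [M] → Ben plays S at [M-e] → (5, 7)
vs M/E/Out: Ben plays M → Ada plays e at [M] → Ben plays E at [M-e] → (5, 7)
vs M/E/Stay: Ben plays M → Ada plays e at [M] → Ben plays E at [M-e] → (5, 7)
vs C/S/Out: Ben plays C → Ada plays h at [C] → Ben plays Out at [C-h] → (1, 3)
vs C/S/Stay: Ben plays C → Ada plays h at [C] → Ben plays Stay at [C-h] → Ada plays s at [C-h-Stay] → (6, 5)
vs C/E/Out: Ben plays C → Ada plays h at [C] → Ben plays Out at [C-h] → (1, 3)
vs C/E/Stay: Ben plays C → Ada plays h at [C] → Ben plays Stay at [C-h] → Ada plays s at [C-h-Stay] → (6, 5)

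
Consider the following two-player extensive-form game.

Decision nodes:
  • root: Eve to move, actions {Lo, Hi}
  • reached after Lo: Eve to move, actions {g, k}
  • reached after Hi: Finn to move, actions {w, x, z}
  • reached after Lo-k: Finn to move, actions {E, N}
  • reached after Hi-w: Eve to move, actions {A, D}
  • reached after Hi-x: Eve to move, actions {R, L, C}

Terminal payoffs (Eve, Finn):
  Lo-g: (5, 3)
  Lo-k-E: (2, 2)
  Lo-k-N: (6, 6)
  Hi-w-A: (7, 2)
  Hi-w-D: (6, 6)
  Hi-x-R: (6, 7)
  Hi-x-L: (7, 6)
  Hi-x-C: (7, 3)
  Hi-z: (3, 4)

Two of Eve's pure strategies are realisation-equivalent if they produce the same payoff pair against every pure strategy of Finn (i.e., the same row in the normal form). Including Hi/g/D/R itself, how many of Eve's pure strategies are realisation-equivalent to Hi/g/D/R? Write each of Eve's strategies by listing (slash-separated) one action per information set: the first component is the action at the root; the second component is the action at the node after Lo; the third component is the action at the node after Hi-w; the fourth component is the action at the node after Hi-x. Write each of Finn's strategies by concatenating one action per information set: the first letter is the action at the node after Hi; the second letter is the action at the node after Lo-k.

Row for Hi/g/D/R (columns wE, wN, xE, xN, zE, zN): (6,6) (6,6) (6,7) (6,7) (3,4) (3,4).
Under Hi/g/D/R, Eve's choice at the node after Lo can never be reached regardless of what Finn does, so varying those choices leaves every outcome unchanged.
Holding the reachable choices fixed and varying the unreachable one freely already gives 2 equivalent strategies.
No other strategy reproduces this row, so those 2 are the full class: Hi/g/D/R, Hi/k/D/R.

2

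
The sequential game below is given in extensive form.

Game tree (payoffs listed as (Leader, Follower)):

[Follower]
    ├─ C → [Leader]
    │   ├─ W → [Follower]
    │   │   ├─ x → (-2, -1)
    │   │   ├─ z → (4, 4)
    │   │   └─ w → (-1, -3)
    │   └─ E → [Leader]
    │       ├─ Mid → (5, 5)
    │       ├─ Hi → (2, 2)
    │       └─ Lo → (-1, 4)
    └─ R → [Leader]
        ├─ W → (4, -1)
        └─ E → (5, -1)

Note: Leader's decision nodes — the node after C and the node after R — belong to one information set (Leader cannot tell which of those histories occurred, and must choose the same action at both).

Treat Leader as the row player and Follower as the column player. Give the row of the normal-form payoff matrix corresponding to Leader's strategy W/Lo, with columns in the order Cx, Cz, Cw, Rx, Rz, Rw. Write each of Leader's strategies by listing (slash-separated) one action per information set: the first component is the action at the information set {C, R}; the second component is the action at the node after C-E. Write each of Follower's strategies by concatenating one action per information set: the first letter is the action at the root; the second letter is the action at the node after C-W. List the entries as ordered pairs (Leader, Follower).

(-2,-1) (4,4) (-1,-3) (4,-1) (4,-1) (4,-1)

vs Cx: Follower plays C → Leader plays W at [C] → Follower plays x at [C-W] → (-2, -1)
vs Cz: Follower plays C → Leader plays W at [C] → Follower plays z at [C-W] → (4, 4)
vs Cw: Follower plays C → Leader plays W at [C] → Follower plays w at [C-W] → (-1, -3)
vs Rx: Follower plays R → Leader plays W at [R] → (4, -1)
vs Rz: Follower plays R → Leader plays W at [R] → (4, -1)
vs Rw: Follower plays R → Leader plays W at [R] → (4, -1)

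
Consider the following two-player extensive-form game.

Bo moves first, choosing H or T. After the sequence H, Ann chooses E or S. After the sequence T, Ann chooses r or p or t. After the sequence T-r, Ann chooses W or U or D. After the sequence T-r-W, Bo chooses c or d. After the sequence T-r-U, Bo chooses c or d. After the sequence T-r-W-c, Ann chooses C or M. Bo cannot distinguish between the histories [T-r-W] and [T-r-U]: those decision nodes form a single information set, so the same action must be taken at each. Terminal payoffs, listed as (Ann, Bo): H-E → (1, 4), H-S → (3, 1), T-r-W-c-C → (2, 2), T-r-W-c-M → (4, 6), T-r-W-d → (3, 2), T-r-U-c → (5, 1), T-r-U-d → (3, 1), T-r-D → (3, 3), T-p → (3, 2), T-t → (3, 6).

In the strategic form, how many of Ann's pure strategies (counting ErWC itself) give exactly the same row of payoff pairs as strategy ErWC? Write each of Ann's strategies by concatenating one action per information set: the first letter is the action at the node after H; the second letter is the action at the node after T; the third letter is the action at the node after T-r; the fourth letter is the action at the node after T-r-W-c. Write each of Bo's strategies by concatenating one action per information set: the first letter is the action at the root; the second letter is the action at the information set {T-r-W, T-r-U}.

1

Row for ErWC (columns Hc, Hd, Tc, Td): (1,4) (1,4) (2,2) (3,2).
Every one of Ann's information sets is on the play path for some reply by Bo when Ann follows ErWC.
Changing the action at any of them therefore changes at least one column, so only ErWC itself gives this row.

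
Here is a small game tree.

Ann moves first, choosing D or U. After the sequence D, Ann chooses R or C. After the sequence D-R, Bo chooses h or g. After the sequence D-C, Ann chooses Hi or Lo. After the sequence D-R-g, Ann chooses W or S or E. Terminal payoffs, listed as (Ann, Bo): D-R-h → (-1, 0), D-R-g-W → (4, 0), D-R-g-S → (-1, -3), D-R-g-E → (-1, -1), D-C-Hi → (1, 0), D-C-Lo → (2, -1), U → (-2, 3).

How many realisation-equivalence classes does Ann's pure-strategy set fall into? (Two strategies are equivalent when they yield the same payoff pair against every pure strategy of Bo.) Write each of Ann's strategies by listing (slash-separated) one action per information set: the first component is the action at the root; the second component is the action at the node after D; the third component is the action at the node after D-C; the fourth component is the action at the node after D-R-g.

6

Ann has 24 pure strategies: D/R/Hi/W, D/R/Hi/S, D/R/Hi/E, D/R/Lo/W, D/R/Lo/S, D/R/Lo/E, D/C/Hi/W, D/C/Hi/S, D/C/Hi/E, D/C/Lo/W, D/C/Lo/S, D/C/Lo/E, U/R/Hi/W, U/R/Hi/S, U/R/Hi/E, U/R/Lo/W, U/R/Lo/S, U/R/Lo/E, U/C/Hi/W, U/C/Hi/S, U/C/Hi/E, U/C/Lo/W, U/C/Lo/S, U/C/Lo/E. Columns: h, g.
{D/R/Hi/W, D/R/Lo/W} → row (-1,0) (4,0)
{D/R/Hi/S, D/R/Lo/S} → row (-1,0) (-1,-3)
{D/R/Hi/E, D/R/Lo/E} → row (-1,0) (-1,-1)
{D/C/Hi/W, D/C/Hi/S, D/C/Hi/E} → row (1,0) (1,0)
{D/C/Lo/W, D/C/Lo/S, D/C/Lo/E} → row (2,-1) (2,-1)
{U/R/Hi/W, U/R/Hi/S, U/R/Hi/E, U/R/Lo/W, U/R/Lo/S, U/R/Lo/E, U/C/Hi/W, U/C/Hi/S, U/C/Hi/E, U/C/Lo/W, U/C/Lo/S, U/C/Lo/E} → row (-2,3) (-2,3)
That's 6 distinct rows out of 24 strategies.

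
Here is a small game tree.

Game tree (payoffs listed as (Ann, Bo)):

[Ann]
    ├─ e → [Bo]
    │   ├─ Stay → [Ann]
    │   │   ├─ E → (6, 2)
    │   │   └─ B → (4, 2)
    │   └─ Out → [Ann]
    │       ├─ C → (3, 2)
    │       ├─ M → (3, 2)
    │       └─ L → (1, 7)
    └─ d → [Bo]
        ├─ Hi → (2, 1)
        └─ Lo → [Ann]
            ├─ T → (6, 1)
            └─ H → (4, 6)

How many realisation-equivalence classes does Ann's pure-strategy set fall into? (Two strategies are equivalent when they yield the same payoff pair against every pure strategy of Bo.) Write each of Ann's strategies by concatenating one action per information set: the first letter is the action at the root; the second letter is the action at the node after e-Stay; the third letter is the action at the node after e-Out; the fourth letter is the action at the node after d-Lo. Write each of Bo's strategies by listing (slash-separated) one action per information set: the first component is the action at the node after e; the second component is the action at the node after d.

Ann has 24 pure strategies: eECT, eECH, eEMT, eEMH, eELT, eELH, eBCT, eBCH, eBMT, eBMH, eBLT, eBLH, dECT, dECH, dEMT, dEMH, dELT, dELH, dBCT, dBCH, dBMT, dBMH, dBLT, dBLH. Columns: Stay/Hi, Stay/Lo, Out/Hi, Out/Lo.
{eECT, eECH, eEMT, eEMH} → row (6,2) (6,2) (3,2) (3,2)
{eELT, eELH} → row (6,2) (6,2) (1,7) (1,7)
{eBCT, eBCH, eBMT, eBMH} → row (4,2) (4,2) (3,2) (3,2)
{eBLT, eBLH} → row (4,2) (4,2) (1,7) (1,7)
{dECT, dEMT, dELT, dBCT, dBMT, dBLT} → row (2,1) (6,1) (2,1) (6,1)
{dECH, dEMH, dELH, dBCH, dBMH, dBLH} → row (2,1) (4,6) (2,1) (4,6)
That's 6 distinct rows out of 24 strategies.

6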